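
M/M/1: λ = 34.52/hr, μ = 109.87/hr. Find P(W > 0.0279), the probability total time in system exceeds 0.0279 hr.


W ~ Exponential(μ−λ) for M/M/1.
μ − λ = 109.87 − 34.52 = 75.3500
P(W > t) = e^{−(μ−λ)t} = e^{−2.1023} = 0.122179

Final: 0.122179


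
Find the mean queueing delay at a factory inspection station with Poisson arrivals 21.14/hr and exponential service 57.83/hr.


ρ = 21.14/57.83 = 0.3656
Wq = ρ/(μ−λ) = 0.3656/(57.83 − 21.14) = 0.3656/36.69 = 0.009963 hr

Final: 0.009963 hr


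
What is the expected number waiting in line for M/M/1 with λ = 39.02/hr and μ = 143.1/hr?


ρ = 39.02/143.1 = 0.2727
Lq = ρ²/(1−ρ) = 0.07435/0.7273 = 0.1022

Final: 0.1022


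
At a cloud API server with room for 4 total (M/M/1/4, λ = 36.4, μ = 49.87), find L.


ρ = 36.4/49.87 = 0.7299
L = ρ[1 − (K+1)ρ^K + Kρ^(K+1)] / [(1−ρ)(1−ρ^(K+1))]
Numerator: 0.7299·(1 − 5·0.283823 + 4·0.207162) = 0.298916
Denominator: (0.2701)·(0.792838) = 0.214147
L = 0.298916/0.214147 = 1.3958

Final: 1.3958


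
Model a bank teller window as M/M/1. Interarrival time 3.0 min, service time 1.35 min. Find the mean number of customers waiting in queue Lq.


λ = 60/3.0 = 20.0000 /hr
μ = 60/1.35 = 44.4444 /hr
ρ = λ/μ = 20.0000/44.4444 = 0.4500
Lq = ρ²/(1−ρ) = 0.2025/0.5500 = 0.3682

Final: 0.3682


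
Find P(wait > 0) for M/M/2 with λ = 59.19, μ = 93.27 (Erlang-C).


a = λ/μ = 0.6346; ρ = a/2 = 0.3173
P₀ = 0.518252 (from M/M/c formula)
C(c,a) = [a^c/(c!(1−ρ))]·P₀ = [0.40273/(2·0.6827)]·0.518252
= 0.29495·0.518252 = 0.152861

Final: 0.152861


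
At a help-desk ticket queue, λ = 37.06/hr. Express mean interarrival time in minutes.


Mean interarrival time = 1/λ = 1/37.06 hour = 0.02698 hour
In minutes: 0.02698 × 60 = 1.6190 min

Final: 1.6190 min


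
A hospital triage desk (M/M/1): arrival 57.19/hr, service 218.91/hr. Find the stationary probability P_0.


ρ = 57.19/218.91 = 0.2612
P_n = (1−ρ)·ρ^n = (1 − 0.2612)·0.2612^0 = 0.7388·1.000000 = 0.738751

Final: 0.738751


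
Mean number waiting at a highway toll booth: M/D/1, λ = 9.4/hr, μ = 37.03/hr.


ρ = 9.4/37.03 = 0.2538
M/D/1: Lq = ρ²/(2(1−ρ)) = 0.06444/(2·0.7462) = 0.04318

Final: 0.04318


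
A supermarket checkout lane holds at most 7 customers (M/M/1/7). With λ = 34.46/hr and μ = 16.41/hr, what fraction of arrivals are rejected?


ρ = λ/μ = 34.46/16.41 = 2.0999
P_K = (1−ρ)ρ^K/(1−ρ^(K+1)) = (-1.0999·180.072272)/(1 − 378.140798)
= -198.068526/-377.140798 = 0.525185

Final: 0.525185


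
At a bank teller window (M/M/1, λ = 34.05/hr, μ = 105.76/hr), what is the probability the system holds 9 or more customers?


ρ = 34.05/105.76 = 0.3220
P(N ≥ n) = ρ^n = 0.3220^9 = 0.00003717

Final: 0.00003717


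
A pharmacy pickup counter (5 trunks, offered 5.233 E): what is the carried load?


B(5,5.233) = 0.303479 (Erlang-B)
Carried load = a(1 − B) = 5.233·(1 − 0.303479) = 5.233·0.696521 = 3.6449 E

Final: 3.6449 Erlangs


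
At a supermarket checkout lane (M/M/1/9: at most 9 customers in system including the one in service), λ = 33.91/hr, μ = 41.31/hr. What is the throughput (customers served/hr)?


ρ = 0.8209; P_K = (1−ρ)ρ^9/(1−ρ^10) = 0.035203
λ_eff = λ(1 − P_K) = 33.91·(1 − 0.035203) = 33.91·0.964797 = 32.7163 /hr

Final: 32.7163 /hr


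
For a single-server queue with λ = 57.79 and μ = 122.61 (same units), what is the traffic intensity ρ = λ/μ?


ρ = λ/μ = 57.79/122.61 = 0.4713

Final: 0.4713


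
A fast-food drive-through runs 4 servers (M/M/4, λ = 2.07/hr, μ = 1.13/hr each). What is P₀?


a = λ/μ = 2.07/1.13 = 1.8319; ρ = a/c = 0.4580
Σ_{k=0}^{3} a^k/k! (terms k=0..3) = 1.00000 + 1.83186 + 1.67785 + 1.02453 = 5.53424
Tail: a^4/(4!(1−ρ)) = 11.26076/(24·0.5420) = 0.86562
P₀ = 1/(5.53424 + 0.86562) = 1/6.39986 = 0.156253

Final: 0.156253


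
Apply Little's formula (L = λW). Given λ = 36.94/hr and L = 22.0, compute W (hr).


W = L/λ = 22.0/36.94 = 0.5956 hr

Final: 0.5956 hr


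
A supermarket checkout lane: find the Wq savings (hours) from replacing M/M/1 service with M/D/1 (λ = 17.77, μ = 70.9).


ρ = 17.77/70.9 = 0.2506
Wq(M/M/1) = ρ/(μ−λ) = 0.2506/53.13 = 0.004717 hr
Wq(M/D/1) = ρ/(2(μ−λ)) = 0.002359 hr
Savings = 0.004717 − 0.002359 = 0.002359 hr

Final: 0.002359 hr


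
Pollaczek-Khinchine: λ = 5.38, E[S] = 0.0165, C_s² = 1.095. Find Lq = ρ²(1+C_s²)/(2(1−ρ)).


ρ = λ·E[S] = 5.38·0.0165 = 0.08877
Lq = ρ²(1+C_s²)/(2(1−ρ)) = 0.007880·(1+1.095)/(2·0.9112)
= 0.007880·2.0950/1.8225 = 0.009059

Final: 0.009059


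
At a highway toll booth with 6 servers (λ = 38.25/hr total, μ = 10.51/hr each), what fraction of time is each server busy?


ρ = λ/(cμ) = 38.25/(6·10.51) = 38.25/63.06 = 0.6066

Final: 0.6066


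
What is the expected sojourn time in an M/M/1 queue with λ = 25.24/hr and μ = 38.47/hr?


W = 1/(μ−λ) = 1/(38.47 − 25.24) = 1/13.23 = 0.07559 hr

Final: 0.07559 hr


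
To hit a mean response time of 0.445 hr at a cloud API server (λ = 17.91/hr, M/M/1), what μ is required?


W = 1/(μ−λ) ⇒ μ − λ = 1/W = 1/0.445 = 2.2472
μ = λ + 1/W = 17.91 + 2.2472 = 20.1572 per hr

Final: 20.1572 /hr


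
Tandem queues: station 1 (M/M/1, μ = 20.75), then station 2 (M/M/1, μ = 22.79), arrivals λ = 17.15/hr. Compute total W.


Each node sees arrival rate λ = 17.15/hr (tandem ⇒ throughput preserved).
W₁ = 1/(μ₁−λ) = 1/(20.75−17.15) = 0.27778 hr
W₂ = 1/(μ₂−λ) = 1/(22.79−17.15) = 0.17730 hr
W_total = W₁ + W₂ = 0.27778 + 0.17730 = 0.45508 hr

Final: 0.45508 hr


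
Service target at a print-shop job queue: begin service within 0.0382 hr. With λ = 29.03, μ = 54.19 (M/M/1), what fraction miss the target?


ρ = 29.03/54.19 = 0.5357
P(Wq > t) = ρ·e^{−(μ−λ)t} = 0.5357·e^{−0.9611}
= 0.5357·0.382467 = 0.204891

Final: 0.204891


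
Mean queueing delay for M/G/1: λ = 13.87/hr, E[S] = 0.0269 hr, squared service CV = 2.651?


ρ = λ·E[S] = 13.87·0.0269 = 0.3731
E[S²] = E[S]²(1+C_s²) = 0.0269²·(1+2.651) = 0.002642
Wq = λ·E[S²]/(2(1−ρ)) = 13.87·0.002642/(2·0.6269) = 0.02923 hr

Final: 0.02923 hr


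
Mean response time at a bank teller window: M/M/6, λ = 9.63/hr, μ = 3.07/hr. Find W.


a = 3.1368; ρ = 0.5228; P₀ = 0.042484
Lq = P₀·a^c·ρ/(c!(1−ρ)²) = 0.12905
Wq = Lq/λ = 0.12905/9.63 = 0.01340 hr
W = Wq + 1/μ = 0.01340 + 0.32573 = 0.33913 hr

Final: 0.33913 hr


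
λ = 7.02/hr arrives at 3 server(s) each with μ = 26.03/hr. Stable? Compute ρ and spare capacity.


Total capacity cμ = 3·26.03 = 78.09/hr
ρ = λ/(cμ) = 7.02/78.09 = 0.08990
Stable ⇔ ρ < 1: YES
Spare capacity = cμ − λ = 78.09 − 7.02 = 71.07/hr

Final: ρ = 0.08990; stable; margin = 71.07/hr


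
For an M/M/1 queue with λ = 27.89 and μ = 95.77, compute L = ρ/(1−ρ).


ρ = λ/μ = 27.89/95.77 = 0.2912
L = ρ/(1−ρ) = 0.2912/(1 − 0.2912) = 0.2912/0.7088 = 0.4109

Final: 0.4109


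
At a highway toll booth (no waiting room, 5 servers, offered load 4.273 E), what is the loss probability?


B(c,a) = (a^c/c!) / Σ_{k=0}^{c} a^k/k!
a^5/5! = 11.870888
Σ terms (k=0..5): 1.00000 + 4.27300 + 9.12926 + 13.00312 + 13.89058 + 11.87089 = 53.166847
B = 11.870888/53.166847 = 0.223276

Final: 0.223276


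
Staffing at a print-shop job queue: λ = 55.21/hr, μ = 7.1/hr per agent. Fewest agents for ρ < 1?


Stability requires cμ > λ ⇔ c > λ/μ.
λ/μ = 55.21/7.1 = 7.7761
Minimum integer c = ⌊7.7761⌋ + 1 = 8
Check: 8·7.1 = 56.80 > 55.21, while 7·7.1 = 49.70 ≤ 55.21

Final: 8 servers


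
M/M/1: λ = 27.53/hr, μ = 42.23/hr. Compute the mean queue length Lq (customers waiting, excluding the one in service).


ρ = 27.53/42.23 = 0.6519
Lq = ρ²/(1−ρ) = 0.4250/0.3481 = 1.2209

Final: 1.2209


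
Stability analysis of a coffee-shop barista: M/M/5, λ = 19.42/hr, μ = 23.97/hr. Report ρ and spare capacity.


Total capacity cμ = 5·23.97 = 119.85/hr
ρ = λ/(cμ) = 19.42/119.85 = 0.1620
Stable ⇔ ρ < 1: YES
Spare capacity = cμ − λ = 119.85 − 19.42 = 100.43/hr

Final: ρ = 0.1620; stable; margin = 100.43/hr


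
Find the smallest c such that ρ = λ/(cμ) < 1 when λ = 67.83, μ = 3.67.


Stability requires cμ > λ ⇔ c > λ/μ.
λ/μ = 67.83/3.67 = 18.4823
Minimum integer c = ⌊18.4823⌋ + 1 = 19
Check: 19·3.67 = 69.73 > 67.83, while 18·3.67 = 66.06 ≤ 67.83

Final: 19 servers


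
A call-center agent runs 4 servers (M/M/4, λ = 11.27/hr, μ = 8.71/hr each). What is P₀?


a = λ/μ = 11.27/8.71 = 1.2939; ρ = a/c = 0.3235
Σ_{k=0}^{3} a^k/k! (terms k=0..3) = 1.00000 + 1.29392 + 0.83711 + 0.36105 = 3.49207
Tail: a^4/(4!(1−ρ)) = 2.80300/(24·0.6765) = 0.17264
P₀ = 1/(3.49207 + 0.17264) = 1/3.66471 = 0.272873

Final: 0.272873


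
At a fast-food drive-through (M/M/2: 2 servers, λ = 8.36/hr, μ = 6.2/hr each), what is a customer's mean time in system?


a = 1.3484; ρ = 0.6742; P₀ = 0.194605
Lq = P₀·a^c·ρ/(c!(1−ρ)²) = 1.12362
Wq = Lq/λ = 1.12362/8.36 = 0.13440 hr
W = Wq + 1/μ = 0.13440 + 0.16129 = 0.29569 hr

Final: 0.29569 hr


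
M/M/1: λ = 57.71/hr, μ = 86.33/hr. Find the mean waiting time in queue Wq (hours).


ρ = 57.71/86.33 = 0.6685
Wq = ρ/(μ−λ) = 0.6685/(86.33 − 57.71) = 0.6685/28.62 = 0.02336 hr

Final: 0.02336 hr


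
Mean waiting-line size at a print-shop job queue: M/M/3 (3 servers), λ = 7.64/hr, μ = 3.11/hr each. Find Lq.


a = λ/μ = 2.4566; ρ = a/3 = 0.8189
P₀ = 0.049714
Lq = P₀·a^c·ρ / (c!·(1−ρ)²) = 0.049714·14.82514·0.8189/(6·0.03281)
= 3.06571

Final: 3.06571


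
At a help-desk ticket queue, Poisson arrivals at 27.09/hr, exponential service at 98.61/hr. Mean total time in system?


W = 1/(μ−λ) = 1/(98.61 − 27.09) = 1/71.52 = 0.01398 hr

Final: 0.01398 hr


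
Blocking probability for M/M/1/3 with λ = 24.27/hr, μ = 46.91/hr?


ρ = λ/μ = 24.27/46.91 = 0.5174
P_K = (1−ρ)ρ^K/(1−ρ^(K+1)) = (0.4826·0.138488)/(1 − 0.071650)
= 0.066838/0.928350 = 0.071997

Final: 0.071997


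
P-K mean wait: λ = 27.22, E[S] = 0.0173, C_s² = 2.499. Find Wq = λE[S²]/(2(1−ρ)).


ρ = λ·E[S] = 27.22·0.0173 = 0.4709
E[S²] = E[S]²(1+C_s²) = 0.0173²·(1+2.499) = 0.001047
Wq = λ·E[S²]/(2(1−ρ)) = 27.22·0.001047/(2·0.5291) = 0.02694 hr

Final: 0.02694 hr


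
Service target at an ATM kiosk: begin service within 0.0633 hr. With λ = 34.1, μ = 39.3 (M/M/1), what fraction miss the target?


ρ = 34.1/39.3 = 0.8677
P(Wq > t) = ρ·e^{−(μ−λ)t} = 0.8677·e^{−0.3292}
= 0.8677·0.719528 = 0.624323

Final: 0.624323


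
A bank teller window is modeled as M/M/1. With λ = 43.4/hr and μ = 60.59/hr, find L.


ρ = λ/μ = 43.4/60.59 = 0.7163
L = ρ/(1−ρ) = 0.7163/(1 − 0.7163) = 0.7163/0.2837 = 2.5247

Final: 2.5247


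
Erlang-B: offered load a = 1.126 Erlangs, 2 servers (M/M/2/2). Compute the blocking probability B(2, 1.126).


B(c,a) = (a^c/c!) / Σ_{k=0}^{c} a^k/k!
a^2/2! = 0.633938
Σ terms (k=0..2): 1.00000 + 1.12600 + 0.63394 = 2.759938
B = 0.633938/2.759938 = 0.229693

Final: 0.229693


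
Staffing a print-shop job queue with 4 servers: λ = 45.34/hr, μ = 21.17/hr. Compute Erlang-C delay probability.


a = λ/μ = 2.1417; ρ = a/4 = 0.5354
P₀ = 0.111613 (from M/M/c formula)
C(c,a) = [a^c/(c!(1−ρ))]·P₀ = [21.03985/(24·0.4646)]·0.111613
= 1.88703·0.111613 = 0.210617

Final: 0.210617


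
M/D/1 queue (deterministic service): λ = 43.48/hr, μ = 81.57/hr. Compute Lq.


ρ = 43.48/81.57 = 0.5330
M/D/1: Lq = ρ²/(2(1−ρ)) = 0.2841/(2·0.4670) = 0.30423

Final: 0.30423


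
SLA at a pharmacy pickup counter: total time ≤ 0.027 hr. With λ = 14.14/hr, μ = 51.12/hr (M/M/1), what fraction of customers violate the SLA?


W ~ Exponential(μ−λ) for M/M/1.
μ − λ = 51.12 − 14.14 = 36.9800
P(W > t) = e^{−(μ−λ)t} = e^{−0.9985} = 0.368446

Final: 0.368446


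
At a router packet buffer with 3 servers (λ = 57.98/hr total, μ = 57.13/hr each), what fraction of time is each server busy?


ρ = λ/(cμ) = 57.98/(3·57.13) = 57.98/171.39 = 0.3383

Final: 0.3383


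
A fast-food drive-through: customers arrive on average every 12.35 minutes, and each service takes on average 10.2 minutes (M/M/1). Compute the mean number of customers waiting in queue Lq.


λ = 60/12.35 = 4.8583 /hr
μ = 60/10.2 = 5.8824 /hr
ρ = λ/μ = 4.8583/5.8824 = 0.8259
Lq = ρ²/(1−ρ) = 0.6821/0.1741 = 3.9183

Final: 3.9183


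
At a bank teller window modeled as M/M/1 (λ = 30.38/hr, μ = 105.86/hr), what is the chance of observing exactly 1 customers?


ρ = 30.38/105.86 = 0.2870
P_n = (1−ρ)·ρ^n = (1 − 0.2870)·0.2870^1 = 0.7130·0.286983 = 0.204624

Final: 0.204624


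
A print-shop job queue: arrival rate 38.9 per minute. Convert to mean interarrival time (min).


Mean interarrival time = 1/λ = 1/38.9 minute = 0.02571 minute
In minutes: 0.02571 × 1 = 0.02571 min

Final: 0.02571 min


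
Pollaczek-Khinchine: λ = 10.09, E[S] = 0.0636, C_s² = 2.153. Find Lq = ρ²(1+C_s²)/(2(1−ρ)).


ρ = λ·E[S] = 10.09·0.0636 = 0.6417
Lq = ρ²(1+C_s²)/(2(1−ρ)) = 0.4118·(1+2.153)/(2·0.3583)
= 0.4118·3.1530/0.7166 = 1.81206

Final: 1.81206


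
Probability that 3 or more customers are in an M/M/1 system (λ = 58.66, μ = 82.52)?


ρ = 58.66/82.52 = 0.7109
P(N ≥ n) = ρ^n = 0.7109^3 = 0.359210

Final: 0.359210


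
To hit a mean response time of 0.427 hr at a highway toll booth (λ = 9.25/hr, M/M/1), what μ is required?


W = 1/(μ−λ) ⇒ μ − λ = 1/W = 1/0.427 = 2.3419
μ = λ + 1/W = 9.25 + 2.3419 = 11.5919 per hr

Final: 11.5919 /hr


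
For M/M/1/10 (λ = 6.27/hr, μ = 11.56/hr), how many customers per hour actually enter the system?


ρ = 0.5424; P_K = (1−ρ)ρ^10/(1−ρ^11) = 0.001010
λ_eff = λ(1 − P_K) = 6.27·(1 − 0.001010) = 6.27·0.998990 = 6.2637 /hr

Final: 6.2637 /hr


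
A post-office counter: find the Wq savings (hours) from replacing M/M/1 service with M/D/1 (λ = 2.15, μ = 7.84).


ρ = 2.15/7.84 = 0.2742
Wq(M/M/1) = ρ/(μ−λ) = 0.2742/5.69 = 0.04820 hr
Wq(M/D/1) = ρ/(2(μ−λ)) = 0.02410 hr
Savings = 0.04820 − 0.02410 = 0.02410 hr

Final: 0.02410 hr


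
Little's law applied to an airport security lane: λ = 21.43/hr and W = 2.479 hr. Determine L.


L = λW = 21.43·2.479 = 53.1250

Final: 53.1250


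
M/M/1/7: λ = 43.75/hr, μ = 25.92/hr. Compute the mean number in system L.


ρ = 43.75/25.92 = 1.6879
L = ρ[1 − (K+1)ρ^K + Kρ^(K+1)] / [(1−ρ)(1−ρ^(K+1))]
Numerator: 1.6879·(1 − 8·39.030258 + 7·65.878618) = 253.028031
Denominator: (-0.6879)·(-64.878618) = 44.629080
L = 253.028031/44.629080 = 5.6696

Final: 5.6696


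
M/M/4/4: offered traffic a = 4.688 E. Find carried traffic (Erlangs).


B(4,4.688) = 0.372871 (Erlang-B)
Carried load = a(1 − B) = 4.688·(1 − 0.372871) = 4.688·0.627129 = 2.9400 E

Final: 2.9400 Erlangs


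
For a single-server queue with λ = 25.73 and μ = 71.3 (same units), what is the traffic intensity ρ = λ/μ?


ρ = λ/μ = 25.73/71.3 = 0.3609

Final: 0.3609


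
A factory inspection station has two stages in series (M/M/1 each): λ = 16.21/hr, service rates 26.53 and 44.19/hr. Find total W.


Each node sees arrival rate λ = 16.21/hr (tandem ⇒ throughput preserved).
W₁ = 1/(μ₁−λ) = 1/(26.53−16.21) = 0.09690 hr
W₂ = 1/(μ₂−λ) = 1/(44.19−16.21) = 0.03574 hr
W_total = W₁ + W₂ = 0.09690 + 0.03574 = 0.13264 hr

Final: 0.13264 hr


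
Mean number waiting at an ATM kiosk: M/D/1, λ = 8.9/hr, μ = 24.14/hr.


ρ = 8.9/24.14 = 0.3687
M/D/1: Lq = ρ²/(2(1−ρ)) = 0.1359/(2·0.6313) = 0.10765

Final: 0.10765


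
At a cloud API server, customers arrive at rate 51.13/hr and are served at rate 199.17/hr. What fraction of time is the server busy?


ρ = λ/μ = 51.13/199.17 = 0.2567

Final: 0.2567


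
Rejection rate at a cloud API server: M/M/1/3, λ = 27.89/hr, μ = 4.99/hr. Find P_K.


ρ = λ/μ = 27.89/4.99 = 5.5892
P_K = (1−ρ)ρ^K/(1−ρ^(K+1)) = (-4.5892·174.599866)/(1 − 975.869792)
= -801.269926/-974.869792 = 0.821925

Final: 0.821925


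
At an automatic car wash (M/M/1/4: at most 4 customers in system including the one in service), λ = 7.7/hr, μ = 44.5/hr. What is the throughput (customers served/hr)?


ρ = 0.1730; P_K = (1−ρ)ρ^4/(1−ρ^5) = 0.0007414
λ_eff = λ(1 − P_K) = 7.7·(1 − 0.0007414) = 7.7·0.999259 = 7.6943 /hr

Final: 7.6943 /hr


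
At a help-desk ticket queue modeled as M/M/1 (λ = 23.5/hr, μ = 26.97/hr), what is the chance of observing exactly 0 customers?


ρ = 23.5/26.97 = 0.8713
P_n = (1−ρ)·ρ^n = (1 − 0.8713)·0.8713^0 = 0.1287·1.000000 = 0.128661

Final: 0.128661


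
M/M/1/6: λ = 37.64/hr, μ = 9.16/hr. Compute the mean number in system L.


ρ = 37.64/9.16 = 4.1092
L = ρ[1 − (K+1)ρ^K + Kρ^(K+1)] / [(1−ρ)(1−ρ^(K+1))]
Numerator: 4.1092·(1 − 7·4814.207959 + 6·19782.400390) = 349262.819988
Denominator: (-3.1092)·(-19781.400390) = 61503.742698
L = 349262.819988/61503.742698 = 5.6787

Final: 5.6787


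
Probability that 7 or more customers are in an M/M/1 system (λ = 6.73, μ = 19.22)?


ρ = 6.73/19.22 = 0.3502
P(N ≥ n) = ρ^n = 0.3502^7 = 0.0006454

Final: 0.0006454


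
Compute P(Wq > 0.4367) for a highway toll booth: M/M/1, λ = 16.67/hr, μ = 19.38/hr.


ρ = 16.67/19.38 = 0.8602
P(Wq > t) = ρ·e^{−(μ−λ)t} = 0.8602·e^{−1.1835}
= 0.8602·0.306218 = 0.263398

Final: 0.263398


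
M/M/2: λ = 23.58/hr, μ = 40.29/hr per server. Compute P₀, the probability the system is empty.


a = λ/μ = 23.58/40.29 = 0.5853; ρ = a/c = 0.2926
Σ_{k=0}^{1} a^k/k! (terms k=0..1) = 1.00000 + 0.58526 = 1.58526
Tail: a^2/(2!(1−ρ)) = 0.34253/(2·0.7074) = 0.24211
P₀ = 1/(1.58526 + 0.24211) = 1/1.82737 = 0.547235

Final: 0.547235


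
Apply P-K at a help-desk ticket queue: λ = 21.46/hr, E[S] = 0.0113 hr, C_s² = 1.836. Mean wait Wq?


ρ = λ·E[S] = 21.46·0.0113 = 0.2425
E[S²] = E[S]²(1+C_s²) = 0.0113²·(1+1.836) = 0.0003621
Wq = λ·E[S²]/(2(1−ρ)) = 21.46·0.0003621/(2·0.7575) = 0.005130 hr

Final: 0.005130 hr


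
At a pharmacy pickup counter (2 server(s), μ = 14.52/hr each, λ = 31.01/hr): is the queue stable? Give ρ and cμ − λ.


Total capacity cμ = 2·14.52 = 29.04/hr
ρ = λ/(cμ) = 31.01/29.04 = 1.0678
Stable ⇔ ρ < 1: NO
Spare capacity = cμ − λ = 29.04 − 31.01 = -1.97/hr

Final: ρ = 1.0678; unstable; margin = -1.97/hr


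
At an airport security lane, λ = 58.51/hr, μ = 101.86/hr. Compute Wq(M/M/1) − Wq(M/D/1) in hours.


ρ = 58.51/101.86 = 0.5744
Wq(M/M/1) = ρ/(μ−λ) = 0.5744/43.35 = 0.01325 hr
Wq(M/D/1) = ρ/(2(μ−λ)) = 0.006625 hr
Savings = 0.01325 − 0.006625 = 0.006625 hr

Final: 0.006625 hr


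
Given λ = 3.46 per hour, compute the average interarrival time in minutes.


Mean interarrival time = 1/λ = 1/3.46 hour = 0.28902 hour
In minutes: 0.28902 × 60 = 17.3410 min

Final: 17.3410 min


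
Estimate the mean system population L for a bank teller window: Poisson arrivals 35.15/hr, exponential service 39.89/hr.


ρ = λ/μ = 35.15/39.89 = 0.8812
L = ρ/(1−ρ) = 0.8812/(1 − 0.8812) = 0.8812/0.1188 = 7.4156

Final: 7.4156


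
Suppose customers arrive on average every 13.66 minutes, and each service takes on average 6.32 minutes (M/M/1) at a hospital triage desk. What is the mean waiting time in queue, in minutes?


λ = 60/13.66 = 4.3924 /hr
μ = 60/6.32 = 9.4937 /hr
ρ = λ/μ = 4.3924/9.4937 = 0.4627
Wq = ρ/(μ−λ) = 0.4627/(9.4937−4.3924) = 0.09070 hr
In minutes: 0.09070·60 = 5.442 min

Final: 5.442 min


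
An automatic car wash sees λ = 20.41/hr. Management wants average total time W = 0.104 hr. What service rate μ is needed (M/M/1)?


W = 1/(μ−λ) ⇒ μ − λ = 1/W = 1/0.104 = 9.6154
μ = λ + 1/W = 20.41 + 9.6154 = 30.0254 per hr

Final: 30.0254 /hr


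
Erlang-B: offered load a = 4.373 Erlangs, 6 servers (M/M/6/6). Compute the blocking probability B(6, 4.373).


B(c,a) = (a^c/c!) / Σ_{k=0}^{c} a^k/k!
a^6/6! = 9.712798
Σ terms (k=0..6): 1.00000 + 4.37300 + 9.56156 + 13.93757 + 15.23725 + 13.32650 + 9.71280 = 67.148690
B = 9.712798/67.148690 = 0.144646

Final: 0.144646


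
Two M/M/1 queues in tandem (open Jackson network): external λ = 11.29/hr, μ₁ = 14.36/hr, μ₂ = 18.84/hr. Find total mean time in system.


Each node sees arrival rate λ = 11.29/hr (tandem ⇒ throughput preserved).
W₁ = 1/(μ₁−λ) = 1/(14.36−11.29) = 0.32573 hr
W₂ = 1/(μ₂−λ) = 1/(18.84−11.29) = 0.13245 hr
W_total = W₁ + W₂ = 0.32573 + 0.13245 = 0.45818 hr

Final: 0.45818 hr


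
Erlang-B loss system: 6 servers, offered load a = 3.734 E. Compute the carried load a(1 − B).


B(6,3.734) = 0.098301 (Erlang-B)
Carried load = a(1 − B) = 3.734·(1 − 0.098301) = 3.734·0.901699 = 3.3669 E

Final: 3.3669 Erlangs


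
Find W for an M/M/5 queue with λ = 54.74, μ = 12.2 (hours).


a = 4.4869; ρ = 0.8974; P₀ = 0.005124
Lq = P₀·a^c·ρ/(c!(1−ρ)²) = 6.61639
Wq = Lq/λ = 6.61639/54.74 = 0.12087 hr
W = Wq + 1/μ = 0.12087 + 0.08197 = 0.20284 hr

Final: 0.20284 hr


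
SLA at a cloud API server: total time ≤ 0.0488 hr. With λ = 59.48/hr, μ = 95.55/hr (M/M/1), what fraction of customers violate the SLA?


W ~ Exponential(μ−λ) for M/M/1.
μ − λ = 95.55 − 59.48 = 36.0700
P(W > t) = e^{−(μ−λ)t} = e^{−1.7602} = 0.172008

Final: 0.172008


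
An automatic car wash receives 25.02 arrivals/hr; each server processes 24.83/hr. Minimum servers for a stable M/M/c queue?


Stability requires cμ > λ ⇔ c > λ/μ.
λ/μ = 25.02/24.83 = 1.0077
Minimum integer c = ⌊1.0077⌋ + 1 = 2
Check: 2·24.83 = 49.66 > 25.02, while 1·24.83 = 24.83 ≤ 25.02

Final: 2 servers


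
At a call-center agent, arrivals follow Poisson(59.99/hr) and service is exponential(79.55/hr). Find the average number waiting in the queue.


ρ = 59.99/79.55 = 0.7541
Lq = ρ²/(1−ρ) = 0.5687/0.2459 = 2.3129

Final: 2.3129


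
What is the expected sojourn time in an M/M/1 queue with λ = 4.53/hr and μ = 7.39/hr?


W = 1/(μ−λ) = 1/(7.39 − 4.53) = 1/2.86 = 0.3497 hr

Final: 0.3497 hr


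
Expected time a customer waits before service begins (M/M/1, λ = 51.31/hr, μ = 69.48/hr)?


ρ = 51.31/69.48 = 0.7385
Wq = ρ/(μ−λ) = 0.7385/(69.48 − 51.31) = 0.7385/18.17 = 0.04064 hr

Final: 0.04064 hr


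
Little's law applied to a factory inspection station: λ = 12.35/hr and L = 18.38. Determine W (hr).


W = L/λ = 18.38/12.35 = 1.4883 hr

Final: 1.4883 hr


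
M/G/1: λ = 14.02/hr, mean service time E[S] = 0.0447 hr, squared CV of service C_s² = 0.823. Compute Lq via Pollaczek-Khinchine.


ρ = λ·E[S] = 14.02·0.0447 = 0.6267
Lq = ρ²(1+C_s²)/(2(1−ρ)) = 0.3927·(1+0.823)/(2·0.3733)
= 0.3927·1.8230/0.7466 = 0.95897

Final: 0.95897


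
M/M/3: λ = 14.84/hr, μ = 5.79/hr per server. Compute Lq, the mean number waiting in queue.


a = λ/μ = 2.5630; ρ = a/3 = 0.8543
P₀ = 0.038294
Lq = P₀·a^c·ρ / (c!·(1−ρ)²) = 0.038294·16.83705·0.8543/(6·0.02121)
= 4.32751

Final: 4.32751


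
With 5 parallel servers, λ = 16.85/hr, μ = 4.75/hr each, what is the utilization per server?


ρ = λ/(cμ) = 16.85/(5·4.75) = 16.85/23.75 = 0.7095

Final: 0.7095


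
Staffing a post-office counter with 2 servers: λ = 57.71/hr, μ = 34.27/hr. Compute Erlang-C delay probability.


a = λ/μ = 1.6840; ρ = a/2 = 0.8420
P₀ = 0.085782 (from M/M/c formula)
C(c,a) = [a^c/(c!(1−ρ))]·P₀ = [2.83579/(2·0.1580)]·0.085782
= 8.97345·0.085782 = 0.769762

Final: 0.769762


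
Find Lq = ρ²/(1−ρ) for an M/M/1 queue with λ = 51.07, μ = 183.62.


ρ = 51.07/183.62 = 0.2781
Lq = ρ²/(1−ρ) = 0.07736/0.7219 = 0.1072

Final: 0.1072


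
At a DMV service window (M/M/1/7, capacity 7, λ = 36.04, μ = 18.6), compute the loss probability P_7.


ρ = λ/μ = 36.04/18.6 = 1.9376
P_K = (1−ρ)ρ^K/(1−ρ^(K+1)) = (-0.9376·102.542256)/(1 − 198.689403)
= -96.147147/-197.689403 = 0.486355

Final: 0.486355


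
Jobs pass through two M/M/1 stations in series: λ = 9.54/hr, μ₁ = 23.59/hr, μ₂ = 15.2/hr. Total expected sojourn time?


Each node sees arrival rate λ = 9.54/hr (tandem ⇒ throughput preserved).
W₁ = 1/(μ₁−λ) = 1/(23.59−9.54) = 0.07117 hr
W₂ = 1/(μ₂−λ) = 1/(15.2−9.54) = 0.17668 hr
W_total = W₁ + W₂ = 0.07117 + 0.17668 = 0.24785 hr

Final: 0.24785 hr


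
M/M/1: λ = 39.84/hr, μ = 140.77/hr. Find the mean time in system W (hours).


W = 1/(μ−λ) = 1/(140.77 − 39.84) = 1/100.93 = 0.009908 hr

Final: 0.009908 hr


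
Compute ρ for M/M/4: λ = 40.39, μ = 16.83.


ρ = λ/(cμ) = 40.39/(4·16.83) = 40.39/67.32 = 0.6000

Final: 0.6000


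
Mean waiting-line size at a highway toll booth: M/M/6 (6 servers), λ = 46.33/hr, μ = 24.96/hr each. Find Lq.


a = λ/μ = 1.8562; ρ = a/6 = 0.3094
P₀ = 0.156123
Lq = P₀·a^c·ρ / (c!·(1−ρ)²) = 0.156123·40.89840·0.3094/(720·0.47698)
= 0.005752

Final: 0.005752


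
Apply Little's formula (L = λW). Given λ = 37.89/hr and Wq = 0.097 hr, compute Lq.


Lq = λWq = 37.89·0.097 = 3.6753

Final: 3.6753


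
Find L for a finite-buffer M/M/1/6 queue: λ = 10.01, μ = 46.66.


ρ = 10.01/46.66 = 0.2145
L = ρ[1 − (K+1)ρ^K + Kρ^(K+1)] / [(1−ρ)(1−ρ^(K+1))]
Numerator: 0.2145·(1 − 7·0.00009748 + 6·0.00002091) = 0.214411
Denominator: (0.7855)·(0.999979) = 0.785453
L = 0.214411/0.785453 = 0.2730

Final: 0.2730


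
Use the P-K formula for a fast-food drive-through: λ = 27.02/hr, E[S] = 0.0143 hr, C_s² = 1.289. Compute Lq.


ρ = λ·E[S] = 27.02·0.0143 = 0.3864
Lq = ρ²(1+C_s²)/(2(1−ρ)) = 0.1493·(1+1.289)/(2·0.6136)
= 0.1493·2.2890/1.2272 = 0.27846

Final: 0.27846


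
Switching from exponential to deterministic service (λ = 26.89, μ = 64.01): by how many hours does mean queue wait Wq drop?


ρ = 26.89/64.01 = 0.4201
Wq(M/M/1) = ρ/(μ−λ) = 0.4201/37.12 = 0.01132 hr
Wq(M/D/1) = ρ/(2(μ−λ)) = 0.005659 hr
Savings = 0.01132 − 0.005659 = 0.005659 hr

Final: 0.005659 hr


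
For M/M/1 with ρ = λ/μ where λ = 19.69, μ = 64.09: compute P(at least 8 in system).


ρ = 19.69/64.09 = 0.3072
P(N ≥ n) = ρ^n = 0.3072^8 = 0.00007937

Final: 0.00007937


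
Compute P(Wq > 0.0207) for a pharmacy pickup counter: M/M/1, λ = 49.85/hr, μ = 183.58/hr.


ρ = 49.85/183.58 = 0.2715
P(Wq > t) = ρ·e^{−(μ−λ)t} = 0.2715·e^{−2.7682}
= 0.2715·0.062774 = 0.017046

Final: 0.017046


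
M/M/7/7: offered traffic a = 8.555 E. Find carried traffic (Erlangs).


B(7,8.555) = 0.338562 (Erlang-B)
Carried load = a(1 − B) = 8.555·(1 − 0.338562) = 8.555·0.661438 = 5.6586 E

Final: 5.6586 Erlangs


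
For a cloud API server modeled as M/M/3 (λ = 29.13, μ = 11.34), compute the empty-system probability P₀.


a = λ/μ = 29.13/11.34 = 2.5688; ρ = a/c = 0.8563
Σ_{k=0}^{2} a^k/k! (terms k=0..2) = 1.00000 + 2.56878 + 3.29932 = 6.86811
Tail: a^3/(3!(1−ρ)) = 16.95049/(6·0.1437) = 19.65425
P₀ = 1/(6.86811 + 19.65425) = 1/26.52236 = 0.037704

Final: 0.037704


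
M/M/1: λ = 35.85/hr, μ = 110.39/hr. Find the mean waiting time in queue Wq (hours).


ρ = 35.85/110.39 = 0.3248
Wq = ρ/(μ−λ) = 0.3248/(110.39 − 35.85) = 0.3248/74.54 = 0.004357 hr

Final: 0.004357 hr


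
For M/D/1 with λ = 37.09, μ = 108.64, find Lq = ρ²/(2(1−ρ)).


ρ = 37.09/108.64 = 0.3414
M/D/1: Lq = ρ²/(2(1−ρ)) = 0.1166/(2·0.6586) = 0.08849

Final: 0.08849


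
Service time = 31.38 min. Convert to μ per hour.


μ = 1/(service time) in consistent units.
1 hour = 60 min, so μ = 60/31.38 = 1.9120 per hour

Final: 1.9120 /hr


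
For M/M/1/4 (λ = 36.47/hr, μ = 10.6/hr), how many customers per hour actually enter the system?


ρ = 3.4406; P_K = (1−ρ)ρ^4/(1−ρ^5) = 0.710825
λ_eff = λ(1 − P_K) = 36.47·(1 − 0.710825) = 36.47·0.289175 = 10.5462 /hr

Final: 10.5462 /hr


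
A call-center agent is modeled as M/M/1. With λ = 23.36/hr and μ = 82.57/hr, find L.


ρ = λ/μ = 23.36/82.57 = 0.2829
L = ρ/(1−ρ) = 0.2829/(1 − 0.2829) = 0.2829/0.7171 = 0.3945

Final: 0.3945


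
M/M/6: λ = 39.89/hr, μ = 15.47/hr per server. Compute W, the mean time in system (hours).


a = 2.5785; ρ = 0.4298; P₀ = 0.075368
Lq = P₀·a^c·ρ/(c!(1−ρ)²) = 0.04066
Wq = Lq/λ = 0.04066/39.89 = 0.001019 hr
W = Wq + 1/μ = 0.001019 + 0.06464 = 0.06566 hr

Final: 0.06566 hr


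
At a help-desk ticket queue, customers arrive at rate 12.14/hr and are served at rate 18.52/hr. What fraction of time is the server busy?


ρ = λ/μ = 12.14/18.52 = 0.6555

Final: 0.6555


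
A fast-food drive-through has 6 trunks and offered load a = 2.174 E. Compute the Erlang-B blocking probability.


B(c,a) = (a^c/c!) / Σ_{k=0}^{c} a^k/k!
a^6/6! = 0.146631
Σ terms (k=0..6): 1.00000 + 2.17400 + 2.36314 + 1.71249 + 0.93074 + 0.40468 + 0.14663 = 8.731677
B = 0.146631/8.731677 = 0.016793

Final: 0.016793


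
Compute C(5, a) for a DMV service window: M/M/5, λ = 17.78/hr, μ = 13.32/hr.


a = λ/μ = 1.3348; ρ = a/5 = 0.2670
P₀ = 0.262979 (from M/M/c formula)
C(c,a) = [a^c/(c!(1−ρ))]·P₀ = [4.23777/(120·0.7330)]·0.262979
= 0.04818·0.262979 = 0.012669

Final: 0.012669


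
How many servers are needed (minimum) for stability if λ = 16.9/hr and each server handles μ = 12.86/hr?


Stability requires cμ > λ ⇔ c > λ/μ.
λ/μ = 16.9/12.86 = 1.3142
Minimum integer c = ⌊1.3142⌋ + 1 = 2
Check: 2·12.86 = 25.72 > 16.9, while 1·12.86 = 12.86 ≤ 16.9

Final: 2 servers


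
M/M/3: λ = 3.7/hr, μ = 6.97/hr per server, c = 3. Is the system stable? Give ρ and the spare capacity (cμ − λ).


Total capacity cμ = 3·6.97 = 20.91/hr
ρ = λ/(cμ) = 3.7/20.91 = 0.1769
Stable ⇔ ρ < 1: YES
Spare capacity = cμ − λ = 20.91 − 3.7 = 17.21/hr

Final: ρ = 0.1769; stable; margin = 17.21/hr


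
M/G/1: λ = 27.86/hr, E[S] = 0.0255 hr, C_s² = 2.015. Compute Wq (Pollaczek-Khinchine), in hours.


ρ = λ·E[S] = 27.86·0.0255 = 0.7104
E[S²] = E[S]²(1+C_s²) = 0.0255²·(1+2.015) = 0.001961
Wq = λ·E[S²]/(2(1−ρ)) = 27.86·0.001961/(2·0.2896) = 0.09431 hr

Final: 0.09431 hr


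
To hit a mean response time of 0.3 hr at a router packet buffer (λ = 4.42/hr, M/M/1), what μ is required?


W = 1/(μ−λ) ⇒ μ − λ = 1/W = 1/0.3 = 3.3333
μ = λ + 1/W = 4.42 + 3.3333 = 7.7533 per hr

Final: 7.7533 /hr


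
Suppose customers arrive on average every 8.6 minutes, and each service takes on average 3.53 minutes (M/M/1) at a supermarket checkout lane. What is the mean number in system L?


λ = 60/8.6 = 6.9767 /hr
μ = 60/3.53 = 16.9972 /hr
ρ = λ/μ = 6.9767/16.9972 = 0.4105
L = ρ/(1−ρ) = 0.4105/0.5895 = 0.6963

Final: 0.6963


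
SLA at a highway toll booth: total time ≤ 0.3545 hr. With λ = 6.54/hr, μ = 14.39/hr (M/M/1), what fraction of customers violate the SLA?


W ~ Exponential(μ−λ) for M/M/1.
μ − λ = 14.39 − 6.54 = 7.8500
P(W > t) = e^{−(μ−λ)t} = e^{−2.7828} = 0.061863

Final: 0.061863


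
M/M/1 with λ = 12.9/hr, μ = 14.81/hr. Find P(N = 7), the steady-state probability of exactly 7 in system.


ρ = 12.9/14.81 = 0.8710
P_n = (1−ρ)·ρ^n = (1 − 0.8710)·0.8710^7 = 0.1290·0.380402 = 0.049059

Final: 0.049059


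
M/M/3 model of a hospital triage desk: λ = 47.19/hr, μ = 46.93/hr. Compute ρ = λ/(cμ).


ρ = λ/(cμ) = 47.19/(3·46.93) = 47.19/140.79 = 0.3352

Final: 0.3352


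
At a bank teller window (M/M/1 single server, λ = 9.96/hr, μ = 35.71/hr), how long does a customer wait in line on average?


ρ = 9.96/35.71 = 0.2789
Wq = ρ/(μ−λ) = 0.2789/(35.71 − 9.96) = 0.2789/25.75 = 0.01083 hr

Final: 0.01083 hr


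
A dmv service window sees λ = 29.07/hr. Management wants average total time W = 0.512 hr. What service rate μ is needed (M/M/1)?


W = 1/(μ−λ) ⇒ μ − λ = 1/W = 1/0.512 = 1.9531
μ = λ + 1/W = 29.07 + 1.9531 = 31.0231 per hr

Final: 31.0231 /hr


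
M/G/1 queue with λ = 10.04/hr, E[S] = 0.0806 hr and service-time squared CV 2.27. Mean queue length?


ρ = λ·E[S] = 10.04·0.0806 = 0.8092
Lq = ρ²(1+C_s²)/(2(1−ρ)) = 0.6548·(1+2.27)/(2·0.1908)
= 0.6548·3.2700/0.3816 = 5.61218

Final: 5.61218


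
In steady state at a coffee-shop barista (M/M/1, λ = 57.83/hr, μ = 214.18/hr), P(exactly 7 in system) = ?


ρ = 57.83/214.18 = 0.2700
P_n = (1−ρ)·ρ^n = (1 − 0.2700)·0.2700^7 = 0.7300·0.0001046 = 0.00007637

Final: 0.00007637


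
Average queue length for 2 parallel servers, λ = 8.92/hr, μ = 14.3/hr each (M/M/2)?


a = λ/μ = 0.6238; ρ = a/2 = 0.3119
P₀ = 0.524520
Lq = P₀·a^c·ρ / (c!·(1−ρ)²) = 0.524520·0.38910·0.3119/(2·0.47350)
= 0.06722

Final: 0.06722


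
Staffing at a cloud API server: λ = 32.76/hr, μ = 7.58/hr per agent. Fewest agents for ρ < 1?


Stability requires cμ > λ ⇔ c > λ/μ.
λ/μ = 32.76/7.58 = 4.3219
Minimum integer c = ⌊4.3219⌋ + 1 = 5
Check: 5·7.58 = 37.90 > 32.76, while 4·7.58 = 30.32 ≤ 32.76

Final: 5 servers


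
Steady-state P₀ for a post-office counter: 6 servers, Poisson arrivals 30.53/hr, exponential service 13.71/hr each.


a = λ/μ = 30.53/13.71 = 2.2268; ρ = a/c = 0.3711
Σ_{k=0}^{5} a^k/k! (terms k=0..5) = 1.00000 + 2.22684 + 2.47941 + 1.84042 + 1.02458 + 0.45632 = 9.02757
Tail: a^6/(6!(1−ρ)) = 121.93717/(720·0.6289) = 0.26931
P₀ = 1/(9.02757 + 0.26931) = 1/9.29688 = 0.107563

Final: 0.107563


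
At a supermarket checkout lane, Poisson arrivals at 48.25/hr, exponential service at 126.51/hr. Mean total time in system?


W = 1/(μ−λ) = 1/(126.51 − 48.25) = 1/78.26 = 0.01278 hr

Final: 0.01278 hr


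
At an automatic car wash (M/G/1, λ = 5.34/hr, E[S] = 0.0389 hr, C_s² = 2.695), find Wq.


ρ = λ·E[S] = 5.34·0.0389 = 0.2077
E[S²] = E[S]²(1+C_s²) = 0.0389²·(1+2.695) = 0.005591
Wq = λ·E[S²]/(2(1−ρ)) = 5.34·0.005591/(2·0.7923) = 0.01884 hr

Final: 0.01884 hr


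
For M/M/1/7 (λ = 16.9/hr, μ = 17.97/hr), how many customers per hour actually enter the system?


ρ = 0.9405; P_K = (1−ρ)ρ^7/(1−ρ^8) = 0.099841
λ_eff = λ(1 − P_K) = 16.9·(1 − 0.099841) = 16.9·0.900159 = 15.2127 /hr

Final: 15.2127 /hr


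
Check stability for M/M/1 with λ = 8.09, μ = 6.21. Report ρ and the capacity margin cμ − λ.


Total capacity cμ = 1·6.21 = 6.21/hr
ρ = λ/(cμ) = 8.09/6.21 = 1.3027
Stable ⇔ ρ < 1: NO
Spare capacity = cμ − λ = 6.21 − 8.09 = -1.88/hr

Final: ρ = 1.3027; unstable; margin = -1.88/hr


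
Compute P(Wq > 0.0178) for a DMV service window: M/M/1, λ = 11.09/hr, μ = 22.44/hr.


ρ = 11.09/22.44 = 0.4942
P(Wq > t) = ρ·e^{−(μ−λ)t} = 0.4942·e^{−0.2020}
= 0.4942·0.817070 = 0.403802

Final: 0.403802


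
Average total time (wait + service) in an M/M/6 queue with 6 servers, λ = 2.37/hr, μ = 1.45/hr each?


a = 1.6345; ρ = 0.2724; P₀ = 0.194970
Lq = P₀·a^c·ρ/(c!(1−ρ)²) = 0.002657
Wq = Lq/λ = 0.002657/2.37 = 0.001121 hr
W = Wq + 1/μ = 0.001121 + 0.68966 = 0.69078 hr

Final: 0.69078 hr


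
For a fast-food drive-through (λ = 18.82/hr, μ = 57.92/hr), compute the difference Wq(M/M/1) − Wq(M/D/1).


ρ = 18.82/57.92 = 0.3249
Wq(M/M/1) = ρ/(μ−λ) = 0.3249/39.10 = 0.008310 hr
Wq(M/D/1) = ρ/(2(μ−λ)) = 0.004155 hr
Savings = 0.008310 − 0.004155 = 0.004155 hr

Final: 0.004155 hr


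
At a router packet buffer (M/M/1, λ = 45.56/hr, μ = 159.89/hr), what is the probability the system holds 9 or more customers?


ρ = 45.56/159.89 = 0.2849
P(N ≥ n) = ρ^n = 0.2849^9 = 0.00001238

Final: 0.00001238


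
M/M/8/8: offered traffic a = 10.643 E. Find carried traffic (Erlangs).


B(8,10.643) = 0.367428 (Erlang-B)
Carried load = a(1 − B) = 10.643·(1 − 0.367428) = 10.643·0.632572 = 6.7325 E

Final: 6.7325 Erlangs


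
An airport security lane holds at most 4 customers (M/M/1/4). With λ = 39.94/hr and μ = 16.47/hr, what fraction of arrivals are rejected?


ρ = λ/μ = 39.94/16.47 = 2.4250
P_K = (1−ρ)ρ^K/(1−ρ^(K+1)) = (-1.4250·34.582616)/(1 − 83.863369)
= -49.280753/-82.863369 = 0.594723

Final: 0.594723


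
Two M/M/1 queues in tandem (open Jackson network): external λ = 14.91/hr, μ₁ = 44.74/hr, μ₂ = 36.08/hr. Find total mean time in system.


Each node sees arrival rate λ = 14.91/hr (tandem ⇒ throughput preserved).
W₁ = 1/(μ₁−λ) = 1/(44.74−14.91) = 0.03352 hr
W₂ = 1/(μ₂−λ) = 1/(36.08−14.91) = 0.04724 hr
W_total = W₁ + W₂ = 0.03352 + 0.04724 = 0.08076 hr

Final: 0.08076 hr


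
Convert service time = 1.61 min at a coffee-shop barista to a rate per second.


μ = 1/(service time) in consistent units.
1 second = 0.0166667 min, so μ = 0.0166667/1.61 = 0.01035 per second

Final: 0.01035 /sec


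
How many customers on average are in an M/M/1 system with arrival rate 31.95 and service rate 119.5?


ρ = λ/μ = 31.95/119.5 = 0.2674
L = ρ/(1−ρ) = 0.2674/(1 − 0.2674) = 0.2674/0.7326 = 0.3649

Final: 0.3649


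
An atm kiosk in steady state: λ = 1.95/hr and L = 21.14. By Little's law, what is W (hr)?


W = L/λ = 21.14/1.95 = 10.8410 hr

Final: 10.8410 hr


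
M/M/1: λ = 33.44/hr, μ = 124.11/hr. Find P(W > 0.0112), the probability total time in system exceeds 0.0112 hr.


W ~ Exponential(μ−λ) for M/M/1.
μ − λ = 124.11 − 33.44 = 90.6700
P(W > t) = e^{−(μ−λ)t} = e^{−1.0155} = 0.362220

Final: 0.362220


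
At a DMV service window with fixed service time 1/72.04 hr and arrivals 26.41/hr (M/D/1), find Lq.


ρ = 26.41/72.04 = 0.3666
M/D/1: Lq = ρ²/(2(1−ρ)) = 0.1344/(2·0.6334) = 0.10609

Final: 0.10609


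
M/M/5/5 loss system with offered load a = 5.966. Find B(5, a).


B(c,a) = (a^c/c!) / Σ_{k=0}^{c} a^k/k!
a^5/5! = 62.984690
Σ terms (k=0..5): 1.00000 + 5.96600 + 17.79658 + 35.39146 + 52.78636 + 62.98469 = 175.925095
B = 62.984690/175.925095 = 0.358020

Final: 0.358020


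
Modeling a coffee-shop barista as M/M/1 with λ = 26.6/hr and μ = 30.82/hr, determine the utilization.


ρ = λ/μ = 26.6/30.82 = 0.8631

Final: 0.8631


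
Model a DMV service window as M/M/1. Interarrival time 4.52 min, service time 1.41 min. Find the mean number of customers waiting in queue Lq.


λ = 60/4.52 = 13.2743 /hr
μ = 60/1.41 = 42.5532 /hr
ρ = λ/μ = 13.2743/42.5532 = 0.3119
Lq = ρ²/(1−ρ) = 0.09731/0.6881 = 0.1414

Final: 0.1414


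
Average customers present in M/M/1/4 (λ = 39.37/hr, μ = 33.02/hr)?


ρ = 39.37/33.02 = 1.1923
L = ρ[1 − (K+1)ρ^K + Kρ^(K+1)] / [(1−ρ)(1−ρ^(K+1))]
Numerator: 1.1923·(1 − 5·2.020940 + 4·2.409582) = 0.636250
Denominator: (-0.1923)·(-1.409582) = 0.271073
L = 0.636250/0.271073 = 2.3472

Final: 2.3472


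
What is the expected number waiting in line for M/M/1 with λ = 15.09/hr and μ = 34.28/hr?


ρ = 15.09/34.28 = 0.4402
Lq = ρ²/(1−ρ) = 0.1938/0.5598 = 0.3461

Final: 0.3461


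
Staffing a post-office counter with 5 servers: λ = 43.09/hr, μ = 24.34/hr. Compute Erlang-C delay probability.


a = λ/μ = 1.7703; ρ = a/5 = 0.3541
P₀ = 0.169614 (from M/M/c formula)
C(c,a) = [a^c/(c!(1−ρ))]·P₀ = [17.38920/(120·0.6459)]·0.169614
= 0.22434·0.169614 = 0.038052

Final: 0.038052


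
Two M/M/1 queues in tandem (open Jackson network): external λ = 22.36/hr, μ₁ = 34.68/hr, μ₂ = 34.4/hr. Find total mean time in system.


Each node sees arrival rate λ = 22.36/hr (tandem ⇒ throughput preserved).
W₁ = 1/(μ₁−λ) = 1/(34.68−22.36) = 0.08117 hr
W₂ = 1/(μ₂−λ) = 1/(34.4−22.36) = 0.08306 hr
W_total = W₁ + W₂ = 0.08117 + 0.08306 = 0.16423 hr

Final: 0.16423 hr
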